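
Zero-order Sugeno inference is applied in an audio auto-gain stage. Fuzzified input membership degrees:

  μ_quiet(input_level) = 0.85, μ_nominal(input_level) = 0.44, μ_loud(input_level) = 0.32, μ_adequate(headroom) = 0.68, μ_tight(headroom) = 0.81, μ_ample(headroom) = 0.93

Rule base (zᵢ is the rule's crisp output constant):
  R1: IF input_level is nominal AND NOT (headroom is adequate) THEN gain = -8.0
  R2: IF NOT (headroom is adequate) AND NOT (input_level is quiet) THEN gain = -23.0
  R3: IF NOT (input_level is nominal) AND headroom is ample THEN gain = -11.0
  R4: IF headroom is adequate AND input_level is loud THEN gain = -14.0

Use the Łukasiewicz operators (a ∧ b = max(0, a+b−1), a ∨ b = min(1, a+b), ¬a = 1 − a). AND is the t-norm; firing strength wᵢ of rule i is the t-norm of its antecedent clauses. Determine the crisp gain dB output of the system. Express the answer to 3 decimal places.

R1 (z=-8.0): nominal=0.44, ¬adequate=1−0.68=0.32; AND[max(0, a+b−1)] → w = 0.00
R2 (z=-23.0): ¬adequate=1−0.68=0.32, ¬quiet=1−0.85=0.15; AND[max(0, a+b−1)] → w = 0.00
R3 (z=-11.0): ¬nominal=1−0.44=0.56, ample=0.93; AND[max(0, a+b−1)] → w = 0.49
R4 (z=-14.0): adequate=0.68, loud=0.32; AND[max(0, a+b−1)] → w = 0.00
Weighted average = (0.00·-8.0 + 0.00·-23.0 + 0.49·-11.0 + 0.00·-14.0) / (0.00 + 0.00 + 0.49 + 0.00)
  = -5.3900 / 0.4900 = -11.000

-11.000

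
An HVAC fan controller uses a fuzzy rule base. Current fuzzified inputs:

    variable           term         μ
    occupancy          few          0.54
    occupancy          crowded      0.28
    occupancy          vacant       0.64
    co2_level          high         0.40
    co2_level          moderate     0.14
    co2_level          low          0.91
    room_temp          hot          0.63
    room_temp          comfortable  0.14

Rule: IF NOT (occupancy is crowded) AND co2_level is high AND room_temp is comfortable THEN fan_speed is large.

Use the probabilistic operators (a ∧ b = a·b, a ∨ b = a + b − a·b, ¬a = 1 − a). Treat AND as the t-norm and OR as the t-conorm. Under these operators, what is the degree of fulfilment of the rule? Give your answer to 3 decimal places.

firing strength: ¬crowded=1−0.28=0.72, high=0.40, comfortable=0.14; AND[a·b] → w = 0.0403

0.040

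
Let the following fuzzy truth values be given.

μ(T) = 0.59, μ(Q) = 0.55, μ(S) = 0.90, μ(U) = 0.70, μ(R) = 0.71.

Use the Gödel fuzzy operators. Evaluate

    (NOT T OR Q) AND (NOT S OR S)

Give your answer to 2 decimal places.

0.55

NOT T = 1 − 0.59 = 0.41
NOT T OR Q = max(a, b) on (0.41, 0.55) = 0.55
NOT S = 1 − 0.90 = 0.10
NOT S OR S = max(a, b) on (0.10, 0.90) = 0.90
(NOT T OR Q) AND (NOT S OR S) = min(a, b) on (0.55, 0.90) = 0.55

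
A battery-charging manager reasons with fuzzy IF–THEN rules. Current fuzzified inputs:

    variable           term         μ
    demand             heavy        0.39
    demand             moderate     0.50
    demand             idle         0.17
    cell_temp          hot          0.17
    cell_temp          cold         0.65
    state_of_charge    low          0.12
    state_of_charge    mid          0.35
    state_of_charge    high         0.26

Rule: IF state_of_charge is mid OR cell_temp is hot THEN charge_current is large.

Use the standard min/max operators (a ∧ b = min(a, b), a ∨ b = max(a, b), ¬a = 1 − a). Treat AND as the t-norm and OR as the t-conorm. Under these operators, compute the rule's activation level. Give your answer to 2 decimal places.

0.35

firing strength: mid=0.35, hot=0.17; OR[max(a, b)] → w = 0.35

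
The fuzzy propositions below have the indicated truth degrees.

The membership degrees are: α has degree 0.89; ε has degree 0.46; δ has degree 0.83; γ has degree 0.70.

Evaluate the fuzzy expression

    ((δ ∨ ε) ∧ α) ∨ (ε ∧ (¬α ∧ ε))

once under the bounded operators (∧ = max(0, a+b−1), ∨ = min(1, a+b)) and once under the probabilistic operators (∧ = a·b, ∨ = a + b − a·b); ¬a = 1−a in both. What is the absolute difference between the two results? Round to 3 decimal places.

0.077

Under bounded:
  δ ∨ ε = min(1, a+b) on (0.83, 0.46) = 1.00
  (δ ∨ ε) ∧ α = max(0, a+b−1) on (1.00, 0.89) = 0.89
  ¬α = 1 − 0.89 = 0.11
  ¬α ∧ ε = max(0, a+b−1) on (0.11, 0.46) = 0.00
  ε ∧ (¬α ∧ ε) = max(0, a+b−1) on (0.46, 0.00) = 0.00
  ((δ ∨ ε) ∧ α) ∨ (ε ∧ (¬α ∧ ε)) = min(1, a+b) on (0.89, 0.00) = 0.89
  → value = 0.8900
Under probabilistic:
  δ ∨ ε = a + b − a·b on (0.8300, 0.4600) = 0.9082
  (δ ∨ ε) ∧ α = a·b on (0.9082, 0.8900) = 0.8083
  ¬α = 1 − 0.8900 = 0.1100
  ¬α ∧ ε = a·b on (0.1100, 0.4600) = 0.0506
  ε ∧ (¬α ∧ ε) = a·b on (0.4600, 0.0506) = 0.0233
  ((δ ∨ ε) ∧ α) ∨ (ε ∧ (¬α ∧ ε)) = a + b − a·b on (0.8083, 0.0233) = 0.8128
  → value = 0.8128
|0.8900 − 0.8128| = 0.077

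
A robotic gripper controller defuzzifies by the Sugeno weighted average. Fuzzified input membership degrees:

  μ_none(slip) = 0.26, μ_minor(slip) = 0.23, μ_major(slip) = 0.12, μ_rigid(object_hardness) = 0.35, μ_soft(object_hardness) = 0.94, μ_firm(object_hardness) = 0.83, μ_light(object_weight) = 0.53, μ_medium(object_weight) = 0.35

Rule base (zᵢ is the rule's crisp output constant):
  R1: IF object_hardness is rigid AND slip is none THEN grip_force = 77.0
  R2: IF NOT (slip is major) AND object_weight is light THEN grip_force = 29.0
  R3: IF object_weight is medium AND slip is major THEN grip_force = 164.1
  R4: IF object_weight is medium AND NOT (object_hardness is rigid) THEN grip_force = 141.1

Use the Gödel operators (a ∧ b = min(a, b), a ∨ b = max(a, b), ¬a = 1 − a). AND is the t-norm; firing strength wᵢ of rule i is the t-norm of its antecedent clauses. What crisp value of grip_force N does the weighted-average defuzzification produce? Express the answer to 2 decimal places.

82.91

R1 (z=77.0): rigid=0.35, none=0.26; AND[min(a, b)] → w = 0.26
R2 (z=29.0): ¬major=1−0.12=0.88, light=0.53; AND[min(a, b)] → w = 0.53
R3 (z=164.1): medium=0.35, major=0.12; AND[min(a, b)] → w = 0.12
R4 (z=141.1): medium=0.35, ¬rigid=1−0.35=0.65; AND[min(a, b)] → w = 0.35
Weighted average = (0.26·77.0 + 0.53·29.0 + 0.12·164.1 + 0.35·141.1) / (0.26 + 0.53 + 0.12 + 0.35)
  = 104.4670 / 1.2600 = 82.91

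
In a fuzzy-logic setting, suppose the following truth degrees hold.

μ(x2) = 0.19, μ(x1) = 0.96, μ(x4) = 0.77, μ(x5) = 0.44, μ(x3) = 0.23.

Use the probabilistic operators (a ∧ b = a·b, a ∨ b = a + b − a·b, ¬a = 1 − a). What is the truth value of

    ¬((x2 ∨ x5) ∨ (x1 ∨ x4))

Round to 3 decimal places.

x2 ∨ x5 = a + b − a·b on (0.1900, 0.4400) = 0.5464
x1 ∨ x4 = a + b − a·b on (0.9600, 0.7700) = 0.9908
(x2 ∨ x5) ∨ (x1 ∨ x4) = a + b − a·b on (0.5464, 0.9908) = 0.9958
¬((x2 ∨ x5) ∨ (x1 ∨ x4)) = 1 − 0.9958 = 0.0042

0.004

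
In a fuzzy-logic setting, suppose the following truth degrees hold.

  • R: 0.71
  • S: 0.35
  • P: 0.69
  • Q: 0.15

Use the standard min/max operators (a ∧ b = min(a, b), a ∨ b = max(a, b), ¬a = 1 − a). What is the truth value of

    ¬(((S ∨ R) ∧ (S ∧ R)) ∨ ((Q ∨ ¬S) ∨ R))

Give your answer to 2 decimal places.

0.29

S ∨ R = max(a, b) on (0.35, 0.71) = 0.71
S ∧ R = min(a, b) on (0.35, 0.71) = 0.35
(S ∨ R) ∧ (S ∧ R) = min(a, b) on (0.71, 0.35) = 0.35
¬S = 1 − 0.35 = 0.65
Q ∨ ¬S = max(a, b) on (0.15, 0.65) = 0.65
(Q ∨ ¬S) ∨ R = max(a, b) on (0.65, 0.71) = 0.71
((S ∨ R) ∧ (S ∧ R)) ∨ ((Q ∨ ¬S) ∨ R) = max(a, b) on (0.35, 0.71) = 0.71
¬(((S ∨ R) ∧ (S ∧ R)) ∨ ((Q ∨ ¬S) ∨ R)) = 1 − 0.71 = 0.29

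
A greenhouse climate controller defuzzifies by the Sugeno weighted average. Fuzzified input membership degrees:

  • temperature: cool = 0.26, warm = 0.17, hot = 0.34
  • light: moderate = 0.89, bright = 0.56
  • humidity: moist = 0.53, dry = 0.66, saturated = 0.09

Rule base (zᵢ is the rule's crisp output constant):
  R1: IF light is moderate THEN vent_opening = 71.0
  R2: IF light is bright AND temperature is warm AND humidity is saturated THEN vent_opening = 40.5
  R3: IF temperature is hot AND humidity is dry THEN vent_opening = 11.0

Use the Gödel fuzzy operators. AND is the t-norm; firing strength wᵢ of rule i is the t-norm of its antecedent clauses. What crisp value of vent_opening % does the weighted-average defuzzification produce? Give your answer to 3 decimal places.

53.466

R1 (z=71.0): moderate=0.89 → w = 0.89
R2 (z=40.5): bright=0.56, warm=0.17, saturated=0.09; AND[min(a, b)] → w = 0.09
R3 (z=11.0): hot=0.34, dry=0.66; AND[min(a, b)] → w = 0.34
Weighted average = (0.89·71.0 + 0.09·40.5 + 0.34·11.0) / (0.89 + 0.09 + 0.34)
  = 70.5750 / 1.3200 = 53.466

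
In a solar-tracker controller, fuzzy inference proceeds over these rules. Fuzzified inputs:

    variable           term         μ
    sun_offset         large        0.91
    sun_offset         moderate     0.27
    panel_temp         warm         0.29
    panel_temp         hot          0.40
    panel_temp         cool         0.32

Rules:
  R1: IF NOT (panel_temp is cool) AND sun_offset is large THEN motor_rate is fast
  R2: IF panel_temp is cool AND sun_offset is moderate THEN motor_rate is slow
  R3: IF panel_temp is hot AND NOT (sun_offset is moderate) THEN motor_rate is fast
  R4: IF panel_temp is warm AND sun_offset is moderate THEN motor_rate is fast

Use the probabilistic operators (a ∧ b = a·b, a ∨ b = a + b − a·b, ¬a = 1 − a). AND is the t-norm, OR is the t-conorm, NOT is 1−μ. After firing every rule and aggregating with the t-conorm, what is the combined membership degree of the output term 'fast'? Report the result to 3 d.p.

0.751

R1: ¬cool=1−0.32=0.68, large=0.91; AND[a·b] → w = 0.6188
R2: cool=0.32, moderate=0.27; AND[a·b] → w = 0.0864
R3: hot=0.40, ¬moderate=1−0.27=0.73; AND[a·b] → w = 0.2920
R4: warm=0.29, moderate=0.27; AND[a·b] → w = 0.0783
Rules with consequent 'fast': {R1, R3, R4} → strengths 0.6188, 0.2920, 0.0783
Aggregate via t-conorm [a + b − a·b]: 0.7512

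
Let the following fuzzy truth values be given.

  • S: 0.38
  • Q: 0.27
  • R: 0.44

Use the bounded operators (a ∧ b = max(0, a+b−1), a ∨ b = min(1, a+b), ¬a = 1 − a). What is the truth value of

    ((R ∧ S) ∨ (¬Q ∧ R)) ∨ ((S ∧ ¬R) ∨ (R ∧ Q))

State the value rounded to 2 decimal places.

0.17

R ∧ S = max(0, a+b−1) on (0.44, 0.38) = 0.00
¬Q = 1 − 0.27 = 0.73
¬Q ∧ R = max(0, a+b−1) on (0.73, 0.44) = 0.17
(R ∧ S) ∨ (¬Q ∧ R) = min(1, a+b) on (0.00, 0.17) = 0.17
¬R = 1 − 0.44 = 0.56
S ∧ ¬R = max(0, a+b−1) on (0.38, 0.56) = 0.00
R ∧ Q = max(0, a+b−1) on (0.44, 0.27) = 0.00
(S ∧ ¬R) ∨ (R ∧ Q) = min(1, a+b) on (0.00, 0.00) = 0.00
((R ∧ S) ∨ (¬Q ∧ R)) ∨ ((S ∧ ¬R) ∨ (R ∧ Q)) = min(1, a+b) on (0.17, 0.00) = 0.17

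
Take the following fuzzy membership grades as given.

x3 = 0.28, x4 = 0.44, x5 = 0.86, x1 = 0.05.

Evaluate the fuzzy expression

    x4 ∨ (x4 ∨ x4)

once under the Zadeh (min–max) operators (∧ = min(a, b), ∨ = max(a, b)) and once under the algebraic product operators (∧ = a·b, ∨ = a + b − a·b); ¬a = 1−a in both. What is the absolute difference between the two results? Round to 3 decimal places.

Under Zadeh (min–max):
  x4 ∨ x4 = max(a, b) on (0.44, 0.44) = 0.44
  x4 ∨ (x4 ∨ x4) = max(a, b) on (0.44, 0.44) = 0.44
  → value = 0.4400
Under algebraic product:
  x4 ∨ x4 = a + b − a·b on (0.4400, 0.4400) = 0.6864
  x4 ∨ (x4 ∨ x4) = a + b − a·b on (0.4400, 0.6864) = 0.8244
  → value = 0.8244
|0.4400 − 0.8244| = 0.384

0.384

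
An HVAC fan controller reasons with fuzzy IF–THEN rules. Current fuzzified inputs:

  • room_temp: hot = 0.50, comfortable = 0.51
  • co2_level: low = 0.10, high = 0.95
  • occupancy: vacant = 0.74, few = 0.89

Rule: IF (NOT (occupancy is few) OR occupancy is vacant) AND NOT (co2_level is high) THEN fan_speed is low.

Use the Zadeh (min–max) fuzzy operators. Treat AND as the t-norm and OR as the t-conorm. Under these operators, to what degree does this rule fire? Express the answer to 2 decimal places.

firing strength: (¬few=1−0.89=0.11 OR vacant=0.74) = 0.74; AND[min(a, b)] with ¬high=1−0.95=0.05 → w = 0.05

0.05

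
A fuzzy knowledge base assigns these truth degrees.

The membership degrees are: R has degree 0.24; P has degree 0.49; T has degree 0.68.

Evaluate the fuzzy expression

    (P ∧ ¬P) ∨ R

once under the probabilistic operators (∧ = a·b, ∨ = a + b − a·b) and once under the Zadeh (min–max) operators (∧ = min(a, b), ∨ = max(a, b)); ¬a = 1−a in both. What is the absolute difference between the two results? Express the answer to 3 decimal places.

Under probabilistic:
  ¬P = 1 − 0.4900 = 0.5100
  P ∧ ¬P = a·b on (0.4900, 0.5100) = 0.2499
  (P ∧ ¬P) ∨ R = a + b − a·b on (0.2499, 0.2400) = 0.4299
  → value = 0.4299
Under Zadeh (min–max):
  ¬P = 1 − 0.49 = 0.51
  P ∧ ¬P = min(a, b) on (0.49, 0.51) = 0.49
  (P ∧ ¬P) ∨ R = max(a, b) on (0.49, 0.24) = 0.49
  → value = 0.4900
|0.4299 − 0.4900| = 0.060

0.060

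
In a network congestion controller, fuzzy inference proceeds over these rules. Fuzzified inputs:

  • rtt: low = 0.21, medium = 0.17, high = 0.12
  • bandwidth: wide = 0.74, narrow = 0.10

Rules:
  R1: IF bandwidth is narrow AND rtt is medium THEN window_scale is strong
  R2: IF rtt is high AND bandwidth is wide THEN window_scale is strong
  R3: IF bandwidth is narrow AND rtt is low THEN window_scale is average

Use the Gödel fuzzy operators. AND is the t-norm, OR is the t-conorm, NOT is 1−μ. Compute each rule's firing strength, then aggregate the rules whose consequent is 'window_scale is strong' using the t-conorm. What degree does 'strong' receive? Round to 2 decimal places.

0.12

R1: narrow=0.10, medium=0.17; AND[min(a, b)] → w = 0.10
R2: high=0.12, wide=0.74; AND[min(a, b)] → w = 0.12
R3: narrow=0.10, low=0.21; AND[min(a, b)] → w = 0.10
Rules with consequent 'strong': {R1, R2} → strengths 0.10, 0.12
Aggregate via t-conorm [max(a, b)]: 0.12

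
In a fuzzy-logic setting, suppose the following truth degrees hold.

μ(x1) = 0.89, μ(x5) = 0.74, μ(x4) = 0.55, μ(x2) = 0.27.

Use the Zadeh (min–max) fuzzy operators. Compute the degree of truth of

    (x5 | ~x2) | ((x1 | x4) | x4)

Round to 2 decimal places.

0.89

~x2 = 1 − 0.27 = 0.73
x5 | ~x2 = max(a, b) on (0.74, 0.73) = 0.74
x1 | x4 = max(a, b) on (0.89, 0.55) = 0.89
(x1 | x4) | x4 = max(a, b) on (0.89, 0.55) = 0.89
(x5 | ~x2) | ((x1 | x4) | x4) = max(a, b) on (0.74, 0.89) = 0.89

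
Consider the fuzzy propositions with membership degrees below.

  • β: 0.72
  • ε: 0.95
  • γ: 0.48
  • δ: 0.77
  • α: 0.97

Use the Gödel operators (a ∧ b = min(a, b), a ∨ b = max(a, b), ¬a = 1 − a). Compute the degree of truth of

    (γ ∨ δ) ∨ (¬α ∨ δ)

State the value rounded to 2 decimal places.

0.77

γ ∨ δ = max(a, b) on (0.48, 0.77) = 0.77
¬α = 1 − 0.97 = 0.03
¬α ∨ δ = max(a, b) on (0.03, 0.77) = 0.77
(γ ∨ δ) ∨ (¬α ∨ δ) = max(a, b) on (0.77, 0.77) = 0.77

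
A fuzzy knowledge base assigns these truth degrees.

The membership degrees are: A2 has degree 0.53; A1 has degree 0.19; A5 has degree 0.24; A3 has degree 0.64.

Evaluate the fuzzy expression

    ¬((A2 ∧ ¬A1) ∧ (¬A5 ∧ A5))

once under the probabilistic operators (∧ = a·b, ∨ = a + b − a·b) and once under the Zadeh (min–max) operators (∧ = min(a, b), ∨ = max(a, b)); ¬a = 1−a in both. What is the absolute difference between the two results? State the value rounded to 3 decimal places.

0.162

Under probabilistic:
  ¬A1 = 1 − 0.1900 = 0.8100
  A2 ∧ ¬A1 = a·b on (0.5300, 0.8100) = 0.4293
  ¬A5 = 1 − 0.2400 = 0.7600
  ¬A5 ∧ A5 = a·b on (0.7600, 0.2400) = 0.1824
  (A2 ∧ ¬A1) ∧ (¬A5 ∧ A5) = a·b on (0.4293, 0.1824) = 0.0783
  ¬((A2 ∧ ¬A1) ∧ (¬A5 ∧ A5)) = 1 − 0.0783 = 0.9217
  → value = 0.9217
Under Zadeh (min–max):
  ¬A1 = 1 − 0.19 = 0.81
  A2 ∧ ¬A1 = min(a, b) on (0.53, 0.81) = 0.53
  ¬A5 = 1 − 0.24 = 0.76
  ¬A5 ∧ A5 = min(a, b) on (0.76, 0.24) = 0.24
  (A2 ∧ ¬A1) ∧ (¬A5 ∧ A5) = min(a, b) on (0.53, 0.24) = 0.24
  ¬((A2 ∧ ¬A1) ∧ (¬A5 ∧ A5)) = 1 − 0.24 = 0.76
  → value = 0.7600
|0.9217 − 0.7600| = 0.162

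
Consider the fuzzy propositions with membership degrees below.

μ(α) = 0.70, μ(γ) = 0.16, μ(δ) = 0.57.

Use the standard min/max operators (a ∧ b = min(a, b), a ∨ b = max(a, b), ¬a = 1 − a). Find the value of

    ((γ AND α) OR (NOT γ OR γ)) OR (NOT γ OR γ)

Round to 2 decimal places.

0.84

γ AND α = min(a, b) on (0.16, 0.70) = 0.16
NOT γ = 1 − 0.16 = 0.84
NOT γ OR γ = max(a, b) on (0.84, 0.16) = 0.84
(γ AND α) OR (NOT γ OR γ) = max(a, b) on (0.16, 0.84) = 0.84
NOT γ = 1 − 0.16 = 0.84
NOT γ OR γ = max(a, b) on (0.84, 0.16) = 0.84
((γ AND α) OR (NOT γ OR γ)) OR (NOT γ OR γ) = max(a, b) on (0.84, 0.84) = 0.84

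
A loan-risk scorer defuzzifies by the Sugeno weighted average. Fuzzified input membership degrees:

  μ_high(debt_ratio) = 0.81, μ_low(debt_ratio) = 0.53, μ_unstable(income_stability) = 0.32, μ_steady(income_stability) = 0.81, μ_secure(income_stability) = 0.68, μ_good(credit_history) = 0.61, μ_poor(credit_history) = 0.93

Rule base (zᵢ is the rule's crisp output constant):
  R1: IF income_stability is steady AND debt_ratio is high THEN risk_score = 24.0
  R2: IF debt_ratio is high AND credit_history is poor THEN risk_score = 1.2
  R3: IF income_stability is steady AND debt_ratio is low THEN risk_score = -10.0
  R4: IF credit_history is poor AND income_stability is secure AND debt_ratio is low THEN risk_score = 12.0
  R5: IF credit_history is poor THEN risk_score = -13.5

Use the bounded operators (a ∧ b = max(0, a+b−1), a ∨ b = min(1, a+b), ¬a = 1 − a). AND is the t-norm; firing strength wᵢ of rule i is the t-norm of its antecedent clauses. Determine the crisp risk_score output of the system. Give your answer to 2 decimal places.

R1 (z=24.0): steady=0.81, high=0.81; AND[max(0, a+b−1)] → w = 0.62
R2 (z=1.2): high=0.81, poor=0.93; AND[max(0, a+b−1)] → w = 0.74
R3 (z=-10.0): steady=0.81, low=0.53; AND[max(0, a+b−1)] → w = 0.34
R4 (z=12.0): poor=0.93, secure=0.68, low=0.53; AND[max(0, a+b−1)] → w = 0.14
R5 (z=-13.5): poor=0.93 → w = 0.93
Weighted average = (0.62·24.0 + 0.74·1.2 + 0.34·-10.0 + 0.14·12.0 + 0.93·-13.5) / (0.62 + 0.74 + 0.34 + 0.14 + 0.93)
  = 1.4930 / 2.7700 = 0.54

0.54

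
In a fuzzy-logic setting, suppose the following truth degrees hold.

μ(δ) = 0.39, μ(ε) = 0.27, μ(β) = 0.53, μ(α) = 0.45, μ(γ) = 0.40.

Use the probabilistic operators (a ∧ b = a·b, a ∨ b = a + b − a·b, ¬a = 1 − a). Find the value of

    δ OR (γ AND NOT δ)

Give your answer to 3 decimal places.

0.539

NOT δ = 1 − 0.3900 = 0.6100
γ AND NOT δ = a·b on (0.4000, 0.6100) = 0.2440
δ OR (γ AND NOT δ) = a + b − a·b on (0.3900, 0.2440) = 0.5388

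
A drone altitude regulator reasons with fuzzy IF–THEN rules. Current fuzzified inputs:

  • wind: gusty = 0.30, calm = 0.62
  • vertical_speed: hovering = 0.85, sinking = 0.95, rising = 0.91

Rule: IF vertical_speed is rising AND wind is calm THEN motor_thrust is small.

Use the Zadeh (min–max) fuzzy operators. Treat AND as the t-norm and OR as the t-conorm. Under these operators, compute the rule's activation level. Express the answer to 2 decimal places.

firing strength: rising=0.91, calm=0.62; AND[min(a, b)] → w = 0.62

0.62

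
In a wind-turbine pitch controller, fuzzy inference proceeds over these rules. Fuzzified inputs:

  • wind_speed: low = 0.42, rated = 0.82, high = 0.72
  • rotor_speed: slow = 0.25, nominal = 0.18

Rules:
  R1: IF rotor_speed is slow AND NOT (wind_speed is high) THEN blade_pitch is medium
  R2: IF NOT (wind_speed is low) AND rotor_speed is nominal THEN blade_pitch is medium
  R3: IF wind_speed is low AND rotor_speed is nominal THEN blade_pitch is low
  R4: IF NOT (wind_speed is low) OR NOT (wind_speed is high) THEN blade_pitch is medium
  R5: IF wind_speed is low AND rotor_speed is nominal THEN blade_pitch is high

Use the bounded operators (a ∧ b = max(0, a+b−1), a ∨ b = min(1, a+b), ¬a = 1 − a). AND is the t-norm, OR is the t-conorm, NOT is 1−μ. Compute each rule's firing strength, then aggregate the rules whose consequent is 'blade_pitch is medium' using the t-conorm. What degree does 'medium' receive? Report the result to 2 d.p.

0.86

R1: slow=0.25, ¬high=1−0.72=0.28; AND[max(0, a+b−1)] → w = 0.00
R2: ¬low=1−0.42=0.58, nominal=0.18; AND[max(0, a+b−1)] → w = 0.00
R3: low=0.42, nominal=0.18; AND[max(0, a+b−1)] → w = 0.00
R4: ¬low=1−0.42=0.58, ¬high=1−0.72=0.28; OR[min(1, a+b)] → w = 0.86
R5: low=0.42, nominal=0.18; AND[max(0, a+b−1)] → w = 0.00
Rules with consequent 'medium': {R1, R2, R4} → strengths 0.00, 0.00, 0.86
Aggregate via t-conorm [min(1, a+b)]: 0.86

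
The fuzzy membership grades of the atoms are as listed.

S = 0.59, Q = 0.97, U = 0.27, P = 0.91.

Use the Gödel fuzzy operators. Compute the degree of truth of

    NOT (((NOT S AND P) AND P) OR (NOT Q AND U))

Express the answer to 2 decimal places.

NOT S = 1 − 0.59 = 0.41
NOT S AND P = min(a, b) on (0.41, 0.91) = 0.41
(NOT S AND P) AND P = min(a, b) on (0.41, 0.91) = 0.41
NOT Q = 1 − 0.97 = 0.03
NOT Q AND U = min(a, b) on (0.03, 0.27) = 0.03
((NOT S AND P) AND P) OR (NOT Q AND U) = max(a, b) on (0.41, 0.03) = 0.41
NOT (((NOT S AND P) AND P) OR (NOT Q AND U)) = 1 − 0.41 = 0.59

0.59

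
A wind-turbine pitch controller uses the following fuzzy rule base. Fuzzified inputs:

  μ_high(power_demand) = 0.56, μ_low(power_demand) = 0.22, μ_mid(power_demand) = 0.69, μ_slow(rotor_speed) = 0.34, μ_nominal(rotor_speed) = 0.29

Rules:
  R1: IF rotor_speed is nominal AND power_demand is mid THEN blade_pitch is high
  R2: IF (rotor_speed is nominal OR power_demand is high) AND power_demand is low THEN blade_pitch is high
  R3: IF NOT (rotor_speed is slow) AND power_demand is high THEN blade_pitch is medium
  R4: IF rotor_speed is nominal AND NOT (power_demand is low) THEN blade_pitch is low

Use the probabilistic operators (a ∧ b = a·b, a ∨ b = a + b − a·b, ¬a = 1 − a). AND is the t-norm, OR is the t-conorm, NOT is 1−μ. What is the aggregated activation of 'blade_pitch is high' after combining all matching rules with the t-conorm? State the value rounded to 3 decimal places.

R1: nominal=0.29, mid=0.69; AND[a·b] → w = 0.2001
R2: (nominal=0.29 OR high=0.56) = 0.6876; AND[a·b] with low=0.22 → w = 0.1513
R3: ¬slow=1−0.34=0.66, high=0.56; AND[a·b] → w = 0.3696
R4: nominal=0.29, ¬low=1−0.22=0.78; AND[a·b] → w = 0.2262
Rules with consequent 'high': {R1, R2} → strengths 0.2001, 0.1513
Aggregate via t-conorm [a + b − a·b]: 0.3211

0.321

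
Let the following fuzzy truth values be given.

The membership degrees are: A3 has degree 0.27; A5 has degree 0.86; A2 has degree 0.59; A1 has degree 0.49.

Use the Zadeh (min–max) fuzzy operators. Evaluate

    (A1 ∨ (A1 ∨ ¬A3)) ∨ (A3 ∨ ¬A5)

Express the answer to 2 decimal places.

¬A3 = 1 − 0.27 = 0.73
A1 ∨ ¬A3 = max(a, b) on (0.49, 0.73) = 0.73
A1 ∨ (A1 ∨ ¬A3) = max(a, b) on (0.49, 0.73) = 0.73
¬A5 = 1 − 0.86 = 0.14
A3 ∨ ¬A5 = max(a, b) on (0.27, 0.14) = 0.27
(A1 ∨ (A1 ∨ ¬A3)) ∨ (A3 ∨ ¬A5) = max(a, b) on (0.73, 0.27) = 0.73

0.73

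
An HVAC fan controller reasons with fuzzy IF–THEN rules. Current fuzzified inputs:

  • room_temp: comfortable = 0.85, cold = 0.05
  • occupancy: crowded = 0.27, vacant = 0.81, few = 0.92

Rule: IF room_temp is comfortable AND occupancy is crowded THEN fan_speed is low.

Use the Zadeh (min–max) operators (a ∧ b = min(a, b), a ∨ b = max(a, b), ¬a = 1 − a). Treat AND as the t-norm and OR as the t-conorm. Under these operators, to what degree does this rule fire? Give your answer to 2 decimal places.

0.27

firing strength: comfortable=0.85, crowded=0.27; AND[min(a, b)] → w = 0.27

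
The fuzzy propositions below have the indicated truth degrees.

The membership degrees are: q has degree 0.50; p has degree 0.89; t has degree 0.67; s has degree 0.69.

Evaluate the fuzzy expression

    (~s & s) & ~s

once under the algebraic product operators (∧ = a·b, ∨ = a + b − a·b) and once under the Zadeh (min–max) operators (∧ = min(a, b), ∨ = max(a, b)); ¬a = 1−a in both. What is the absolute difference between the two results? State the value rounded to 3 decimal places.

Under algebraic product:
  ~s = 1 − 0.6900 = 0.3100
  ~s & s = a·b on (0.3100, 0.6900) = 0.2139
  ~s = 1 − 0.6900 = 0.3100
  (~s & s) & ~s = a·b on (0.2139, 0.3100) = 0.0663
  → value = 0.0663
Under Zadeh (min–max):
  ~s = 1 − 0.69 = 0.31
  ~s & s = min(a, b) on (0.31, 0.69) = 0.31
  ~s = 1 − 0.69 = 0.31
  (~s & s) & ~s = min(a, b) on (0.31, 0.31) = 0.31
  → value = 0.3100
|0.0663 − 0.3100| = 0.244

0.244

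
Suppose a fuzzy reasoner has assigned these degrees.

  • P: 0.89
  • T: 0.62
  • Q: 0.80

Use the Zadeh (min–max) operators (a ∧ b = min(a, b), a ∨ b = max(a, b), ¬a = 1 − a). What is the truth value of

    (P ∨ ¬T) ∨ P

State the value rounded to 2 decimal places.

0.89

¬T = 1 − 0.62 = 0.38
P ∨ ¬T = max(a, b) on (0.89, 0.38) = 0.89
(P ∨ ¬T) ∨ P = max(a, b) on (0.89, 0.89) = 0.89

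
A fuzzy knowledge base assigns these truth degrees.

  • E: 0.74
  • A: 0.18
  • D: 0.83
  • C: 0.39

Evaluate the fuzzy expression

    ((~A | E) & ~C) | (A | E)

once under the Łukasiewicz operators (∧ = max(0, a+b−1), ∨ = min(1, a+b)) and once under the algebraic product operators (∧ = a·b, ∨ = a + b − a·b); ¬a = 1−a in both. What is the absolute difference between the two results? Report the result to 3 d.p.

Under Łukasiewicz:
  ~A = 1 − 0.18 = 0.82
  ~A | E = min(1, a+b) on (0.82, 0.74) = 1.00
  ~C = 1 − 0.39 = 0.61
  (~A | E) & ~C = max(0, a+b−1) on (1.00, 0.61) = 0.61
  A | E = min(1, a+b) on (0.18, 0.74) = 0.92
  ((~A | E) & ~C) | (A | E) = min(1, a+b) on (0.61, 0.92) = 1.00
  → value = 1.0000
Under algebraic product:
  ~A = 1 − 0.1800 = 0.8200
  ~A | E = a + b − a·b on (0.8200, 0.7400) = 0.9532
  ~C = 1 − 0.3900 = 0.6100
  (~A | E) & ~C = a·b on (0.9532, 0.6100) = 0.5815
  A | E = a + b − a·b on (0.1800, 0.7400) = 0.7868
  ((~A | E) & ~C) | (A | E) = a + b − a·b on (0.5815, 0.7868) = 0.9108
  → value = 0.9108
|1.0000 − 0.9108| = 0.089

0.089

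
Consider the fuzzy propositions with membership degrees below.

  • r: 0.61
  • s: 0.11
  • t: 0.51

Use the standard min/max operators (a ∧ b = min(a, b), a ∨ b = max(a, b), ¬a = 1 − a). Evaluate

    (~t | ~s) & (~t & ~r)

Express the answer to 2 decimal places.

~t = 1 − 0.51 = 0.49
~s = 1 − 0.11 = 0.89
~t | ~s = max(a, b) on (0.49, 0.89) = 0.89
~t = 1 − 0.51 = 0.49
~r = 1 − 0.61 = 0.39
~t & ~r = min(a, b) on (0.49, 0.39) = 0.39
(~t | ~s) & (~t & ~r) = min(a, b) on (0.89, 0.39) = 0.39

0.39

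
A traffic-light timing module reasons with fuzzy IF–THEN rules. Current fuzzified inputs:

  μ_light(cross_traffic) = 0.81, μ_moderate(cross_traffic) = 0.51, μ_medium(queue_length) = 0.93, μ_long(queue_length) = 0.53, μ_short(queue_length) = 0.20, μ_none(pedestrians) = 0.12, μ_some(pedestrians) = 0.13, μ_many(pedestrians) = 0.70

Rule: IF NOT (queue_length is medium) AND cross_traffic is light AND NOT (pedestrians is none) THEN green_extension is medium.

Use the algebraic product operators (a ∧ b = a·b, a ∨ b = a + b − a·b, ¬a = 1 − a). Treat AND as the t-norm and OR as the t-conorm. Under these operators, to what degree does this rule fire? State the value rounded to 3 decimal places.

0.050

firing strength: ¬medium=1−0.93=0.07, light=0.81, ¬none=1−0.12=0.88; AND[a·b] → w = 0.0499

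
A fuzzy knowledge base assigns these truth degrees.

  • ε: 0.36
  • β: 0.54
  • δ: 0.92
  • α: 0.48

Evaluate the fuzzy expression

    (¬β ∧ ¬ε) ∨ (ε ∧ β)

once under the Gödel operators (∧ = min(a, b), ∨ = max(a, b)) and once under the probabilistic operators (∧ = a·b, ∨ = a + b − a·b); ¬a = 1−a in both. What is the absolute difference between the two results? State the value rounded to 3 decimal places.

Under Gödel:
  ¬β = 1 − 0.54 = 0.46
  ¬ε = 1 − 0.36 = 0.64
  ¬β ∧ ¬ε = min(a, b) on (0.46, 0.64) = 0.46
  ε ∧ β = min(a, b) on (0.36, 0.54) = 0.36
  (¬β ∧ ¬ε) ∨ (ε ∧ β) = max(a, b) on (0.46, 0.36) = 0.46
  → value = 0.4600
Under probabilistic:
  ¬β = 1 − 0.5400 = 0.4600
  ¬ε = 1 − 0.3600 = 0.6400
  ¬β ∧ ¬ε = a·b on (0.4600, 0.6400) = 0.2944
  ε ∧ β = a·b on (0.3600, 0.5400) = 0.1944
  (¬β ∧ ¬ε) ∨ (ε ∧ β) = a + b − a·b on (0.2944, 0.1944) = 0.4316
  → value = 0.4316
|0.4600 − 0.4316| = 0.028

0.028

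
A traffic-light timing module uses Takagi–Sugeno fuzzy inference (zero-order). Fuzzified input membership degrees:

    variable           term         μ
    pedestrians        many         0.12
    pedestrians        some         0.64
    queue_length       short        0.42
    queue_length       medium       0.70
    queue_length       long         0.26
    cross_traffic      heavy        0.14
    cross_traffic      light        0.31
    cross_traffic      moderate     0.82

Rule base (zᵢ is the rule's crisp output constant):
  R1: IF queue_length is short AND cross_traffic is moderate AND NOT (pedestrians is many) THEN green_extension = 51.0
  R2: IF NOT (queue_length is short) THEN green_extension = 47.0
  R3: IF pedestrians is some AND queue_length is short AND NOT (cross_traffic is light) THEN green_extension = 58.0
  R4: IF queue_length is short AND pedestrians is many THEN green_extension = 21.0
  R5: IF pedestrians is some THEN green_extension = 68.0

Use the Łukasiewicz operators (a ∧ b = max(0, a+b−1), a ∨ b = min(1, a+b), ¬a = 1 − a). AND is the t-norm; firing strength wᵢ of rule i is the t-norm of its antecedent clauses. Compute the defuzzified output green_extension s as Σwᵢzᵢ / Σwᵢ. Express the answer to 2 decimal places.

57.39

R1 (z=51.0): short=0.42, moderate=0.82, ¬many=1−0.12=0.88; AND[max(0, a+b−1)] → w = 0.12
R2 (z=47.0): ¬short=1−0.42=0.58 → w = 0.58
R3 (z=58.0): some=0.64, short=0.42, ¬light=1−0.31=0.69; AND[max(0, a+b−1)] → w = 0.00
R4 (z=21.0): short=0.42, many=0.12; AND[max(0, a+b−1)] → w = 0.00
R5 (z=68.0): some=0.64 → w = 0.64
Weighted average = (0.12·51.0 + 0.58·47.0 + 0.00·58.0 + 0.00·21.0 + 0.64·68.0) / (0.12 + 0.58 + 0.00 + 0.00 + 0.64)
  = 76.9000 / 1.3400 = 57.39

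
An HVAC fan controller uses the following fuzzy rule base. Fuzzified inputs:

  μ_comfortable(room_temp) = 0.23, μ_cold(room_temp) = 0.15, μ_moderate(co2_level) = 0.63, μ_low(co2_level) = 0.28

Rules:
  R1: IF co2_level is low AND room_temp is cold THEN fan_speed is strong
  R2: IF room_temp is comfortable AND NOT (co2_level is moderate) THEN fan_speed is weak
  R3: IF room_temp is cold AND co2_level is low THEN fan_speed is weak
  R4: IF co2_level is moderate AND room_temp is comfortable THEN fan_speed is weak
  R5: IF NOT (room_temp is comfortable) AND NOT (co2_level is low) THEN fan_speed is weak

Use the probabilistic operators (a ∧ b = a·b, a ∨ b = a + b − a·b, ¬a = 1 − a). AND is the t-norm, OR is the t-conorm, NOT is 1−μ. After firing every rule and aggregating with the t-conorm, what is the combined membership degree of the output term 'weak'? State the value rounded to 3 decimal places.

R1: low=0.28, cold=0.15; AND[a·b] → w = 0.0420
R2: comfortable=0.23, ¬moderate=1−0.63=0.37; AND[a·b] → w = 0.0851
R3: cold=0.15, low=0.28; AND[a·b] → w = 0.0420
R4: moderate=0.63, comfortable=0.23; AND[a·b] → w = 0.1449
R5: ¬comfortable=1−0.23=0.77, ¬low=1−0.28=0.72; AND[a·b] → w = 0.5544
Rules with consequent 'weak': {R2, R3, R4, R5} → strengths 0.0851, 0.0420, 0.1449, 0.5544
Aggregate via t-conorm [a + b − a·b]: 0.6660

0.666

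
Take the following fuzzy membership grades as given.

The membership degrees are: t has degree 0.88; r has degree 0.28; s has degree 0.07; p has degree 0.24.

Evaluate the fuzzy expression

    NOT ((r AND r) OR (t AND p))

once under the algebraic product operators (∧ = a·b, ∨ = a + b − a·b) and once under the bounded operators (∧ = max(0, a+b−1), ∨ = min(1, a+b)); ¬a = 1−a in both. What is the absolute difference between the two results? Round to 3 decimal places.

0.153

Under algebraic product:
  r AND r = a·b on (0.2800, 0.2800) = 0.0784
  t AND p = a·b on (0.8800, 0.2400) = 0.2112
  (r AND r) OR (t AND p) = a + b − a·b on (0.0784, 0.2112) = 0.2730
  NOT ((r AND r) OR (t AND p)) = 1 − 0.2730 = 0.7270
  → value = 0.7270
Under bounded:
  r AND r = max(0, a+b−1) on (0.28, 0.28) = 0.00
  t AND p = max(0, a+b−1) on (0.88, 0.24) = 0.12
  (r AND r) OR (t AND p) = min(1, a+b) on (0.00, 0.12) = 0.12
  NOT ((r AND r) OR (t AND p)) = 1 − 0.12 = 0.88
  → value = 0.8800
|0.7270 − 0.8800| = 0.153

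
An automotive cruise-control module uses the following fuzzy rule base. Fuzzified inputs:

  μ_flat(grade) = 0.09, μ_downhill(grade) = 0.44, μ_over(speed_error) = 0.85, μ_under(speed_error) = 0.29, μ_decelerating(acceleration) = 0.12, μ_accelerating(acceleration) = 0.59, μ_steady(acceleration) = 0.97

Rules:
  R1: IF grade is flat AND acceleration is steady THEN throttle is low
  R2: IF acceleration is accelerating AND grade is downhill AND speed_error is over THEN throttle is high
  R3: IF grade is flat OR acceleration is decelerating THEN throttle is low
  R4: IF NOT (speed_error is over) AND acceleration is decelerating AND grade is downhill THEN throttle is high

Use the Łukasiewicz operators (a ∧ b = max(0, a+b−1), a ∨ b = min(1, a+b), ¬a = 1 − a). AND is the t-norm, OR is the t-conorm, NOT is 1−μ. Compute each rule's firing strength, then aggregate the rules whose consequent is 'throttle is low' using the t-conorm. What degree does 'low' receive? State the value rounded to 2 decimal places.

R1: flat=0.09, steady=0.97; AND[max(0, a+b−1)] → w = 0.06
R2: accelerating=0.59, downhill=0.44, over=0.85; AND[max(0, a+b−1)] → w = 0.00
R3: flat=0.09, decelerating=0.12; OR[min(1, a+b)] → w = 0.21
R4: ¬over=1−0.85=0.15, decelerating=0.12, downhill=0.44; AND[max(0, a+b−1)] → w = 0.00
Rules with consequent 'low': {R1, R3} → strengths 0.06, 0.21
Aggregate via t-conorm [min(1, a+b)]: 0.27

0.27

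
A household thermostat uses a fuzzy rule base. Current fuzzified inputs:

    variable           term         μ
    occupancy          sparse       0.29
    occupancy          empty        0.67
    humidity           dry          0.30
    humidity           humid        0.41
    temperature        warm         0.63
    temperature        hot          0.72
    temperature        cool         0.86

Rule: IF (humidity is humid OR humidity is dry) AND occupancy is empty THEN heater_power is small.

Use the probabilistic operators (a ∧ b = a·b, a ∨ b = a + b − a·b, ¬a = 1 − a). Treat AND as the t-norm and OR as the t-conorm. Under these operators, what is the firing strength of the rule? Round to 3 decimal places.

firing strength: (humid=0.41 OR dry=0.30) = 0.5870; AND[a·b] with empty=0.67 → w = 0.3933

0.393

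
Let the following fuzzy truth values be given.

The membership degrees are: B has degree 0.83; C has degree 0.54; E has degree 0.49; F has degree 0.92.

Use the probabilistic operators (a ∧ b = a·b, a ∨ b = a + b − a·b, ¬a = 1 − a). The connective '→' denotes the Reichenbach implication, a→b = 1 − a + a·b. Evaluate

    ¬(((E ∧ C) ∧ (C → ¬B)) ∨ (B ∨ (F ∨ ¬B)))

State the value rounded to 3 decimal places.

E ∧ C = a·b on (0.4900, 0.5400) = 0.2646
¬B = 1 − 0.8300 = 0.1700
C → ¬B  [Reichenbach: 1 − a + a·b] with a=0.5400, b=0.1700 → 0.5518
(E ∧ C) ∧ (C → ¬B) = a·b on (0.2646, 0.5518) = 0.1460
¬B = 1 − 0.8300 = 0.1700
F ∨ ¬B = a + b − a·b on (0.9200, 0.1700) = 0.9336
B ∨ (F ∨ ¬B) = a + b − a·b on (0.8300, 0.9336) = 0.9887
((E ∧ C) ∧ (C → ¬B)) ∨ (B ∨ (F ∨ ¬B)) = a + b − a·b on (0.1460, 0.9887) = 0.9904
¬(((E ∧ C) ∧ (C → ¬B)) ∨ (B ∨ (F ∨ ¬B))) = 1 − 0.9904 = 0.0096

0.010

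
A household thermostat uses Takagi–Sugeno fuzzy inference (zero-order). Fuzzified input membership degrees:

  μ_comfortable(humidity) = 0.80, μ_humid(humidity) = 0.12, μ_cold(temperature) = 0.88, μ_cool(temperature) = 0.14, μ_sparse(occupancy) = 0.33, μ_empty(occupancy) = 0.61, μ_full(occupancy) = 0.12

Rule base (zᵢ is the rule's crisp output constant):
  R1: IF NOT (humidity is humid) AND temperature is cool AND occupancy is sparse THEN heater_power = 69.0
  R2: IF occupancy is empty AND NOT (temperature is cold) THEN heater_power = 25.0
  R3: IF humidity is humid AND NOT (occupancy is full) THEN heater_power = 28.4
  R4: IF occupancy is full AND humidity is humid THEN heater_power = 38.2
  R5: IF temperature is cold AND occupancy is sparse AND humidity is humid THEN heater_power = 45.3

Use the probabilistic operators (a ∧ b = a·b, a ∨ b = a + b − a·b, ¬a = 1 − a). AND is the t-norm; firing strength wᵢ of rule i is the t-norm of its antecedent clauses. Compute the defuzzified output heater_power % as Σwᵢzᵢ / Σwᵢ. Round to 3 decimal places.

36.334

R1 (z=69.0): ¬humid=1−0.12=0.88, cool=0.14, sparse=0.33; AND[a·b] → w = 0.0407
R2 (z=25.0): empty=0.61, ¬cold=1−0.88=0.12; AND[a·b] → w = 0.0732
R3 (z=28.4): humid=0.12, ¬full=1−0.12=0.88; AND[a·b] → w = 0.1056
R4 (z=38.2): full=0.12, humid=0.12; AND[a·b] → w = 0.0144
R5 (z=45.3): cold=0.88, sparse=0.33, humid=0.12; AND[a·b] → w = 0.0348
Weighted average = (0.0407·69.0 + 0.0732·25.0 + 0.1056·28.4 + 0.0144·38.2 + 0.0348·45.3) / (0.0407 + 0.0732 + 0.1056 + 0.0144 + 0.0348)
  = 9.7630 / 0.2687 = 36.334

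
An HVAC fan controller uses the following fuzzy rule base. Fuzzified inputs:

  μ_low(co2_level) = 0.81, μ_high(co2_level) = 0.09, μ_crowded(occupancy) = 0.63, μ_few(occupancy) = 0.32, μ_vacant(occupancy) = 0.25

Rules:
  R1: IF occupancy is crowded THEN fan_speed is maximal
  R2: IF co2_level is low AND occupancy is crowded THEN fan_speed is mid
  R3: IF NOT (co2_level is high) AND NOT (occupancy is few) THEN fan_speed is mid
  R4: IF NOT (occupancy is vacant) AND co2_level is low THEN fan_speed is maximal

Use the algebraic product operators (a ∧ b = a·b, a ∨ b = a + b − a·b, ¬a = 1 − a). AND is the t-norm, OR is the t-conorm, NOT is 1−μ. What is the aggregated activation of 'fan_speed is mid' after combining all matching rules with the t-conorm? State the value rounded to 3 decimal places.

0.813

R1: crowded=0.63 → w = 0.6300
R2: low=0.81, crowded=0.63; AND[a·b] → w = 0.5103
R3: ¬high=1−0.09=0.91, ¬few=1−0.32=0.68; AND[a·b] → w = 0.6188
R4: ¬vacant=1−0.25=0.75, low=0.81; AND[a·b] → w = 0.6075
Rules with consequent 'mid': {R2, R3} → strengths 0.5103, 0.6188
Aggregate via t-conorm [a + b − a·b]: 0.8133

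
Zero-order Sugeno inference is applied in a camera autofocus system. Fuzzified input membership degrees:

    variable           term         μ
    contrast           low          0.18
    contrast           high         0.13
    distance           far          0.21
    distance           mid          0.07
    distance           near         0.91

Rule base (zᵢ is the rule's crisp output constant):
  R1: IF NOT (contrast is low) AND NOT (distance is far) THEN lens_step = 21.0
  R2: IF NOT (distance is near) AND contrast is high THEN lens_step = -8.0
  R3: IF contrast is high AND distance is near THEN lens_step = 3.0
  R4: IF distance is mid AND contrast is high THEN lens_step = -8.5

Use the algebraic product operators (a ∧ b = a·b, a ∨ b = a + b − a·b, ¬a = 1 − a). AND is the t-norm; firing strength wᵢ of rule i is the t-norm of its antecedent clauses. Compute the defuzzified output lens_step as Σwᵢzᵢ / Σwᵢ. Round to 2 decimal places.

17.52

R1 (z=21.0): ¬low=1−0.18=0.82, ¬far=1−0.21=0.79; AND[a·b] → w = 0.6478
R2 (z=-8.0): ¬near=1−0.91=0.09, high=0.13; AND[a·b] → w = 0.0117
R3 (z=3.0): high=0.13, near=0.91; AND[a·b] → w = 0.1183
R4 (z=-8.5): mid=0.07, high=0.13; AND[a·b] → w = 0.0091
Weighted average = (0.6478·21.0 + 0.0117·-8.0 + 0.1183·3.0 + 0.0091·-8.5) / (0.6478 + 0.0117 + 0.1183 + 0.0091)
  = 13.7878 / 0.7869 = 17.52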